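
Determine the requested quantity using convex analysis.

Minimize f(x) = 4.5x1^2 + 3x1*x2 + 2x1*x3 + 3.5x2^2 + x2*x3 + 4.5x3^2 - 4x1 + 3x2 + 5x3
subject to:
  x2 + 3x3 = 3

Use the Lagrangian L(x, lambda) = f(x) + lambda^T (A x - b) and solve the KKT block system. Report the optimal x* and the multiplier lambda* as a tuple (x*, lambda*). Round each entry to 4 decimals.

Form the Lagrangian:
  L(x, lambda) = (1/2) x^T Q x + c^T x + lambda^T (A x - b)
Stationarity (grad_x L = 0): Q x + c + A^T lambda = 0.
Primal feasibility: A x = b.

This gives the KKT block system:
  [ Q   A^T ] [ x     ]   [-c ]
  [ A    0  ] [ lambda ] = [ b ]

Solving the linear system:
  x*      = (0.2165, 0.022, 0.9927)
  lambda* = (-4.7963)
  f(x*)   = 9.2761

x* = (0.2165, 0.022, 0.9927), lambda* = (-4.7963)


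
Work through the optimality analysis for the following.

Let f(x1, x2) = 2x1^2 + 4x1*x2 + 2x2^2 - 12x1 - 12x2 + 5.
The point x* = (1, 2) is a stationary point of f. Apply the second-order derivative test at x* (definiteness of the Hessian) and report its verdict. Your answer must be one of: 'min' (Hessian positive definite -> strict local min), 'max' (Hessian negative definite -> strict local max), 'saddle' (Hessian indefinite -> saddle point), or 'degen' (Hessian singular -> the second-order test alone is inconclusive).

Compute the Hessian H = grad^2 f:
  H = [[4, 4], [4, 4]]
Verify stationarity: grad f(x*) = H x* + g = (0, 0).
Eigenvalues of H: 0, 8.
H has a zero eigenvalue (singular; positive semidefinite but not definite), so H is neither positive definite, negative definite, nor indefinite. The second-order test alone is inconclusive -> degen.
(Indeed, f is constant along the null direction of H through x*, so x* is not a strict local extremum.)

degen


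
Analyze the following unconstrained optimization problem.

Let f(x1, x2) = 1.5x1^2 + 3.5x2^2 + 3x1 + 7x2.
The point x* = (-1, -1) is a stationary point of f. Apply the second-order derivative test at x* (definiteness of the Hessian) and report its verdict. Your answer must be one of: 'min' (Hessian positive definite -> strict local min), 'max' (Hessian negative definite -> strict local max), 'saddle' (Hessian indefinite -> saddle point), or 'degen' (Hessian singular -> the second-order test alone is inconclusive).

Compute the Hessian H = grad^2 f:
  H = [[3, 0], [0, 7]]
Verify stationarity: grad f(x*) = H x* + g = (0, 0).
Eigenvalues of H: 3, 7.
Both eigenvalues > 0, so H is positive definite -> x* is a strict local min.

min


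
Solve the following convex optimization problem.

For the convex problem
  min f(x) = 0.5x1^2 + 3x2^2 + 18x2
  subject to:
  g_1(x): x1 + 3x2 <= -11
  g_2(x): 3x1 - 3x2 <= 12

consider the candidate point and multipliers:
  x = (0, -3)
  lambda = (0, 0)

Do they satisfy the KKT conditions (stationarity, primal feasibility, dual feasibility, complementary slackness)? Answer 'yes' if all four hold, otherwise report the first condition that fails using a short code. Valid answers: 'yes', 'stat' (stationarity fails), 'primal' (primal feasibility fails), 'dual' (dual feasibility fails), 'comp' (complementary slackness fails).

Gradient of f: grad f(x) = Q x + c = (0, 0)
Constraint values g_i(x) = a_i^T x - b_i:
  g_1((0, -3)) = 2
  g_2((0, -3)) = -3
Stationarity residual: grad f(x) + sum_i lambda_i a_i = (0, 0)
  -> stationarity OK
Primal feasibility (all g_i <= 0): FAILS
Dual feasibility (all lambda_i >= 0): OK
Complementary slackness (lambda_i * g_i(x) = 0 for all i): OK

Verdict: the first failing condition is primal_feasibility -> primal.

primal


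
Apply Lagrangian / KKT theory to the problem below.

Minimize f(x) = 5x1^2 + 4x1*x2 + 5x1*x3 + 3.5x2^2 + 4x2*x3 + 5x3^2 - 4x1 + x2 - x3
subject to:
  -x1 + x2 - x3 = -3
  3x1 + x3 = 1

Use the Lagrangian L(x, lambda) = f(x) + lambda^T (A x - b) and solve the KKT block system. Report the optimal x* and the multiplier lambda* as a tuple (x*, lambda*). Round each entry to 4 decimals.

Form the Lagrangian:
  L(x, lambda) = (1/2) x^T Q x + c^T x + lambda^T (A x - b)
Stationarity (grad_x L = 0): Q x + c + A^T lambda = 0.
Primal feasibility: A x = b.

This gives the KKT block system:
  [ Q   A^T ] [ x     ]   [-c ]
  [ A    0  ] [ lambda ] = [ b ]

Solving the linear system:
  x*      = (-0.0615, -1.8769, 1.1846)
  lambda* = (7.6462, 4.6154)
  f(x*)   = 7.7538

x* = (-0.0615, -1.8769, 1.1846), lambda* = (7.6462, 4.6154)


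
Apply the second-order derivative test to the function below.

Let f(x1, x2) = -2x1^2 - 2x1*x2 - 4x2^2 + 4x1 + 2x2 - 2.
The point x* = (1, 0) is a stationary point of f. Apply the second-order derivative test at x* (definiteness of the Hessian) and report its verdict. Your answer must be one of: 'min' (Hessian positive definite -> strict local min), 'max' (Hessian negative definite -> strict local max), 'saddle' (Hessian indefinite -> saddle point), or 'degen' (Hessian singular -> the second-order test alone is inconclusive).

Compute the Hessian H = grad^2 f:
  H = [[-4, -2], [-2, -8]]
Verify stationarity: grad f(x*) = H x* + g = (0, 0).
Eigenvalues of H: -8.8284, -3.1716.
Both eigenvalues < 0, so H is negative definite -> x* is a strict local max.

max


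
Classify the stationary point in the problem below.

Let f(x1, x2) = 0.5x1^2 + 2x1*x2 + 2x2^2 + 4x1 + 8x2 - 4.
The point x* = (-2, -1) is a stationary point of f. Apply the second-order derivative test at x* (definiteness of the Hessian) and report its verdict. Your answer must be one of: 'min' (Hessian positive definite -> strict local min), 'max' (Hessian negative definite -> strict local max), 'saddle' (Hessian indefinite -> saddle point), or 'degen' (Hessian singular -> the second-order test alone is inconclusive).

Compute the Hessian H = grad^2 f:
  H = [[1, 2], [2, 4]]
Verify stationarity: grad f(x*) = H x* + g = (0, 0).
Eigenvalues of H: 0, 5.
H has a zero eigenvalue (singular; positive semidefinite but not definite), so H is neither positive definite, negative definite, nor indefinite. The second-order test alone is inconclusive -> degen.
(Indeed, f is constant along the null direction of H through x*, so x* is not a strict local extremum.)

degen


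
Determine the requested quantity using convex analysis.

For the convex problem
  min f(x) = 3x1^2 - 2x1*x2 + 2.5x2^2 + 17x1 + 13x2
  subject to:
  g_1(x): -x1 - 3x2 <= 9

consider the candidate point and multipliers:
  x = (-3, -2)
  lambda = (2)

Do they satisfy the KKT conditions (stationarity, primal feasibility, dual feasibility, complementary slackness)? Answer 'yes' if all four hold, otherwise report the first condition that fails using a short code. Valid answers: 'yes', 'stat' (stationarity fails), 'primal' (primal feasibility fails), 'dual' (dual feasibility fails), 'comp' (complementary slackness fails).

Gradient of f: grad f(x) = Q x + c = (3, 9)
Constraint values g_i(x) = a_i^T x - b_i:
  g_1((-3, -2)) = 0
Stationarity residual: grad f(x) + sum_i lambda_i a_i = (1, 3)
  -> stationarity FAILS
Primal feasibility (all g_i <= 0): OK
Dual feasibility (all lambda_i >= 0): OK
Complementary slackness (lambda_i * g_i(x) = 0 for all i): OK

Verdict: the first failing condition is stationarity -> stat.

stat


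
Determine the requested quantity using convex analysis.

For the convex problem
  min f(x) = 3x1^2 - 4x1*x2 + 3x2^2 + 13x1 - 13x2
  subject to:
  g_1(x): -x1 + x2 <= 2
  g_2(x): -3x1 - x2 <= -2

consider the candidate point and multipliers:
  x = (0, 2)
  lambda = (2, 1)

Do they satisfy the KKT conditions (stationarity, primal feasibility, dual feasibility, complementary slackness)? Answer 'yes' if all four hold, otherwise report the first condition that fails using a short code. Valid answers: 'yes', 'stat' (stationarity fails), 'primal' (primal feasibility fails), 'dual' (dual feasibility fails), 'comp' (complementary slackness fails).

Gradient of f: grad f(x) = Q x + c = (5, -1)
Constraint values g_i(x) = a_i^T x - b_i:
  g_1((0, 2)) = 0
  g_2((0, 2)) = 0
Stationarity residual: grad f(x) + sum_i lambda_i a_i = (0, 0)
  -> stationarity OK
Primal feasibility (all g_i <= 0): OK
Dual feasibility (all lambda_i >= 0): OK
Complementary slackness (lambda_i * g_i(x) = 0 for all i): OK

Verdict: yes, KKT holds.

yes


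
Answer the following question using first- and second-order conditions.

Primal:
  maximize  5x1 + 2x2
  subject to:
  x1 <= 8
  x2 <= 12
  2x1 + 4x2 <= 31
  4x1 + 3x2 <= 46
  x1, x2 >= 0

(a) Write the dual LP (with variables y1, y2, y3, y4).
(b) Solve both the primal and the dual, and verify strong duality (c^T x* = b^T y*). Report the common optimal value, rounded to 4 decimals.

The standard primal-dual pair for 'max c^T x s.t. A x <= b, x >= 0' is:
  Dual:  min b^T y  s.t.  A^T y >= c,  y >= 0.

So the dual LP is:
  minimize  8y1 + 12y2 + 31y3 + 46y4
  subject to:
    y1 + 2y3 + 4y4 >= 5
    y2 + 4y3 + 3y4 >= 2
    y1, y2, y3, y4 >= 0

Solving the primal: x* = (8, 3.75).
  primal value c^T x* = 47.5.
Solving the dual: y* = (4, 0, 0.5, 0).
  dual value b^T y* = 47.5.
Strong duality: c^T x* = b^T y*. Confirmed.

47.5


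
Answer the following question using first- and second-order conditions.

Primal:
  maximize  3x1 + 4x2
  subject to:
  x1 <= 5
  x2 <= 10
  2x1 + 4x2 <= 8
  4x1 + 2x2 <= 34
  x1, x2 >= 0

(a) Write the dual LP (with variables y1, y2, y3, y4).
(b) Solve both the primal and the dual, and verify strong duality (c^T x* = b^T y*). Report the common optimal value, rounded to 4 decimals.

The standard primal-dual pair for 'max c^T x s.t. A x <= b, x >= 0' is:
  Dual:  min b^T y  s.t.  A^T y >= c,  y >= 0.

So the dual LP is:
  minimize  5y1 + 10y2 + 8y3 + 34y4
  subject to:
    y1 + 2y3 + 4y4 >= 3
    y2 + 4y3 + 2y4 >= 4
    y1, y2, y3, y4 >= 0

Solving the primal: x* = (4, 0).
  primal value c^T x* = 12.
Solving the dual: y* = (0, 0, 1.5, 0).
  dual value b^T y* = 12.
Strong duality: c^T x* = b^T y*. Confirmed.

12


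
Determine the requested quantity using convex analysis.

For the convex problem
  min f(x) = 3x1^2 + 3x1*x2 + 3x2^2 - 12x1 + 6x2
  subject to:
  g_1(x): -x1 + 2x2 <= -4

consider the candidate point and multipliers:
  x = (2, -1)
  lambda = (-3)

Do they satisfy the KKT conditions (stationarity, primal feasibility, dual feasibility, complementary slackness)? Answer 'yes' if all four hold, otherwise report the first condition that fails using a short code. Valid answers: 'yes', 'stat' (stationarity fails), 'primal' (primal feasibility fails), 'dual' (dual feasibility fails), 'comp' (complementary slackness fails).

Gradient of f: grad f(x) = Q x + c = (-3, 6)
Constraint values g_i(x) = a_i^T x - b_i:
  g_1((2, -1)) = 0
Stationarity residual: grad f(x) + sum_i lambda_i a_i = (0, 0)
  -> stationarity OK
Primal feasibility (all g_i <= 0): OK
Dual feasibility (all lambda_i >= 0): FAILS
Complementary slackness (lambda_i * g_i(x) = 0 for all i): OK

Verdict: the first failing condition is dual_feasibility -> dual.

dual


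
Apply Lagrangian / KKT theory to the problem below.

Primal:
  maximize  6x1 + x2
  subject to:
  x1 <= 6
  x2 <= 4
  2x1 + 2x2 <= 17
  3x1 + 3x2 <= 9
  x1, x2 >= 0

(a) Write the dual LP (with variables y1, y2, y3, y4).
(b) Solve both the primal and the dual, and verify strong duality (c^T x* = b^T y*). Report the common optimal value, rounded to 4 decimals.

The standard primal-dual pair for 'max c^T x s.t. A x <= b, x >= 0' is:
  Dual:  min b^T y  s.t.  A^T y >= c,  y >= 0.

So the dual LP is:
  minimize  6y1 + 4y2 + 17y3 + 9y4
  subject to:
    y1 + 2y3 + 3y4 >= 6
    y2 + 2y3 + 3y4 >= 1
    y1, y2, y3, y4 >= 0

Solving the primal: x* = (3, 0).
  primal value c^T x* = 18.
Solving the dual: y* = (0, 0, 0, 2).
  dual value b^T y* = 18.
Strong duality: c^T x* = b^T y*. Confirmed.

18


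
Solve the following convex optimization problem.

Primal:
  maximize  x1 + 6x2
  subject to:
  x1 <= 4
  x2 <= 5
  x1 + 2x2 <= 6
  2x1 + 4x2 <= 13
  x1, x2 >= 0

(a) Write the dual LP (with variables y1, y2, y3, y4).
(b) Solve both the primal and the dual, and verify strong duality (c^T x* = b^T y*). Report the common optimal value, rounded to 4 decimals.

The standard primal-dual pair for 'max c^T x s.t. A x <= b, x >= 0' is:
  Dual:  min b^T y  s.t.  A^T y >= c,  y >= 0.

So the dual LP is:
  minimize  4y1 + 5y2 + 6y3 + 13y4
  subject to:
    y1 + y3 + 2y4 >= 1
    y2 + 2y3 + 4y4 >= 6
    y1, y2, y3, y4 >= 0

Solving the primal: x* = (0, 3).
  primal value c^T x* = 18.
Solving the dual: y* = (0, 0, 3, 0).
  dual value b^T y* = 18.
Strong duality: c^T x* = b^T y*. Confirmed.

18


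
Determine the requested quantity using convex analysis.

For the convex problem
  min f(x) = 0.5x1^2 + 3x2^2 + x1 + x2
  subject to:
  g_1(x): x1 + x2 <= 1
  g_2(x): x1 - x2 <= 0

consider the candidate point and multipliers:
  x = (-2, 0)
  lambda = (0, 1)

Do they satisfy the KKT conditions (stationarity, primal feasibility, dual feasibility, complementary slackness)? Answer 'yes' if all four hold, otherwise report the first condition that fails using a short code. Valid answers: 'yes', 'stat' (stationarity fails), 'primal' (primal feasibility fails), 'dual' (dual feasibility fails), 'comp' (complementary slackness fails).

Gradient of f: grad f(x) = Q x + c = (-1, 1)
Constraint values g_i(x) = a_i^T x - b_i:
  g_1((-2, 0)) = -3
  g_2((-2, 0)) = -2
Stationarity residual: grad f(x) + sum_i lambda_i a_i = (0, 0)
  -> stationarity OK
Primal feasibility (all g_i <= 0): OK
Dual feasibility (all lambda_i >= 0): OK
Complementary slackness (lambda_i * g_i(x) = 0 for all i): FAILS

Verdict: the first failing condition is complementary_slackness -> comp.

comp


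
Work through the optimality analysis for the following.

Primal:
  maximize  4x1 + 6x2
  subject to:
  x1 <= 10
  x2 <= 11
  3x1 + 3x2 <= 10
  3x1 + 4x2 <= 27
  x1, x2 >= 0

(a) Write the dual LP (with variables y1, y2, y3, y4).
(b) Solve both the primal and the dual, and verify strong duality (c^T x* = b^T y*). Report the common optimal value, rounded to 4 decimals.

The standard primal-dual pair for 'max c^T x s.t. A x <= b, x >= 0' is:
  Dual:  min b^T y  s.t.  A^T y >= c,  y >= 0.

So the dual LP is:
  minimize  10y1 + 11y2 + 10y3 + 27y4
  subject to:
    y1 + 3y3 + 3y4 >= 4
    y2 + 3y3 + 4y4 >= 6
    y1, y2, y3, y4 >= 0

Solving the primal: x* = (0, 3.3333).
  primal value c^T x* = 20.
Solving the dual: y* = (0, 0, 2, 0).
  dual value b^T y* = 20.
Strong duality: c^T x* = b^T y*. Confirmed.

20


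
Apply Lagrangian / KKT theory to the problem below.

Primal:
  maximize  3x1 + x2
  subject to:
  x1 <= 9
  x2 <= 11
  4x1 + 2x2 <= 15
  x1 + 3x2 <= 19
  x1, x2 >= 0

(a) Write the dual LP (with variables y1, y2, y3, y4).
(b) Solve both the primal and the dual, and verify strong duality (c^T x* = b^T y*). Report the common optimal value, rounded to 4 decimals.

The standard primal-dual pair for 'max c^T x s.t. A x <= b, x >= 0' is:
  Dual:  min b^T y  s.t.  A^T y >= c,  y >= 0.

So the dual LP is:
  minimize  9y1 + 11y2 + 15y3 + 19y4
  subject to:
    y1 + 4y3 + y4 >= 3
    y2 + 2y3 + 3y4 >= 1
    y1, y2, y3, y4 >= 0

Solving the primal: x* = (3.75, 0).
  primal value c^T x* = 11.25.
Solving the dual: y* = (0, 0, 0.75, 0).
  dual value b^T y* = 11.25.
Strong duality: c^T x* = b^T y*. Confirmed.

11.25


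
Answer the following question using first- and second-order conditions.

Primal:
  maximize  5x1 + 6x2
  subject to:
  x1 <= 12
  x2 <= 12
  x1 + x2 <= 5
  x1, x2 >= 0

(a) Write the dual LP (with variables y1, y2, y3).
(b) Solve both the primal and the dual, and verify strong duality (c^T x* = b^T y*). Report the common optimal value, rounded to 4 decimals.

The standard primal-dual pair for 'max c^T x s.t. A x <= b, x >= 0' is:
  Dual:  min b^T y  s.t.  A^T y >= c,  y >= 0.

So the dual LP is:
  minimize  12y1 + 12y2 + 5y3
  subject to:
    y1 + y3 >= 5
    y2 + y3 >= 6
    y1, y2, y3 >= 0

Solving the primal: x* = (0, 5).
  primal value c^T x* = 30.
Solving the dual: y* = (0, 0, 6).
  dual value b^T y* = 30.
Strong duality: c^T x* = b^T y*. Confirmed.

30


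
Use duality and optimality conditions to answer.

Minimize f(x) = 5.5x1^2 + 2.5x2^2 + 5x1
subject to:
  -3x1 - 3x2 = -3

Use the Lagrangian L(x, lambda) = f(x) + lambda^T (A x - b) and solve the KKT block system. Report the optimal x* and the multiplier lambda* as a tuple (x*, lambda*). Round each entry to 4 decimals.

Form the Lagrangian:
  L(x, lambda) = (1/2) x^T Q x + c^T x + lambda^T (A x - b)
Stationarity (grad_x L = 0): Q x + c + A^T lambda = 0.
Primal feasibility: A x = b.

This gives the KKT block system:
  [ Q   A^T ] [ x     ]   [-c ]
  [ A    0  ] [ lambda ] = [ b ]

Solving the linear system:
  x*      = (0, 1)
  lambda* = (1.6667)
  f(x*)   = 2.5

x* = (0, 1), lambda* = (1.6667)


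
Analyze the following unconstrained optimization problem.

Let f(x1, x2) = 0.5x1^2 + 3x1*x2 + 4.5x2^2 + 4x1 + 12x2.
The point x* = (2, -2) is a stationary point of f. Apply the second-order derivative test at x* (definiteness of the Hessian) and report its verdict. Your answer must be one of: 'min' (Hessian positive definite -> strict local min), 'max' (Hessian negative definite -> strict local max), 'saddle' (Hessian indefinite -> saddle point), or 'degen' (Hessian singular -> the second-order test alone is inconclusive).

Compute the Hessian H = grad^2 f:
  H = [[1, 3], [3, 9]]
Verify stationarity: grad f(x*) = H x* + g = (0, 0).
Eigenvalues of H: 0, 10.
H has a zero eigenvalue (singular; positive semidefinite but not definite), so H is neither positive definite, negative definite, nor indefinite. The second-order test alone is inconclusive -> degen.
(Indeed, f is constant along the null direction of H through x*, so x* is not a strict local extremum.)

degen


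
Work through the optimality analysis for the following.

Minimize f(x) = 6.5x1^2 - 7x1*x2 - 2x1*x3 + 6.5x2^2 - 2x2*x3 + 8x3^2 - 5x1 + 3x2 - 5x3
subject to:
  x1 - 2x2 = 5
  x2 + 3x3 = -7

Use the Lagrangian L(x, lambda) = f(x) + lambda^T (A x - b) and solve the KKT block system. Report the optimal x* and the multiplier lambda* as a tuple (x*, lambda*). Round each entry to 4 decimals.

Form the Lagrangian:
  L(x, lambda) = (1/2) x^T Q x + c^T x + lambda^T (A x - b)
Stationarity (grad_x L = 0): Q x + c + A^T lambda = 0.
Primal feasibility: A x = b.

This gives the KKT block system:
  [ Q   A^T ] [ x     ]   [-c ]
  [ A    0  ] [ lambda ] = [ b ]

Solving the linear system:
  x*      = (-0.5844, -2.7922, -1.4026)
  lambda* = (-9.7532, 6.8961)
  f(x*)   = 49.2987

x* = (-0.5844, -2.7922, -1.4026), lambda* = (-9.7532, 6.8961)


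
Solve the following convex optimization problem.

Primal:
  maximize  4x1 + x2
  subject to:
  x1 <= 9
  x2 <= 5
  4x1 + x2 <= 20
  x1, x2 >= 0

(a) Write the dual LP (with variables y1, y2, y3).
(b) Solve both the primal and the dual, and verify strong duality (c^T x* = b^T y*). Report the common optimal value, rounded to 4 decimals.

The standard primal-dual pair for 'max c^T x s.t. A x <= b, x >= 0' is:
  Dual:  min b^T y  s.t.  A^T y >= c,  y >= 0.

So the dual LP is:
  minimize  9y1 + 5y2 + 20y3
  subject to:
    y1 + 4y3 >= 4
    y2 + y3 >= 1
    y1, y2, y3 >= 0

Solving the primal: x* = (5, 0).
  primal value c^T x* = 20.
Solving the dual: y* = (0, 0, 1).
  dual value b^T y* = 20.
Strong duality: c^T x* = b^T y*. Confirmed.

20


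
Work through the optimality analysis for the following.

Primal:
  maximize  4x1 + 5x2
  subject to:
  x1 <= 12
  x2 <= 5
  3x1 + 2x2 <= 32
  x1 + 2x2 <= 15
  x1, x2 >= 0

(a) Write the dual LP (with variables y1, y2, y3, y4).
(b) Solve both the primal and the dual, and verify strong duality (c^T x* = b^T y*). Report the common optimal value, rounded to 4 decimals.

The standard primal-dual pair for 'max c^T x s.t. A x <= b, x >= 0' is:
  Dual:  min b^T y  s.t.  A^T y >= c,  y >= 0.

So the dual LP is:
  minimize  12y1 + 5y2 + 32y3 + 15y4
  subject to:
    y1 + 3y3 + y4 >= 4
    y2 + 2y3 + 2y4 >= 5
    y1, y2, y3, y4 >= 0

Solving the primal: x* = (8.5, 3.25).
  primal value c^T x* = 50.25.
Solving the dual: y* = (0, 0, 0.75, 1.75).
  dual value b^T y* = 50.25.
Strong duality: c^T x* = b^T y*. Confirmed.

50.25


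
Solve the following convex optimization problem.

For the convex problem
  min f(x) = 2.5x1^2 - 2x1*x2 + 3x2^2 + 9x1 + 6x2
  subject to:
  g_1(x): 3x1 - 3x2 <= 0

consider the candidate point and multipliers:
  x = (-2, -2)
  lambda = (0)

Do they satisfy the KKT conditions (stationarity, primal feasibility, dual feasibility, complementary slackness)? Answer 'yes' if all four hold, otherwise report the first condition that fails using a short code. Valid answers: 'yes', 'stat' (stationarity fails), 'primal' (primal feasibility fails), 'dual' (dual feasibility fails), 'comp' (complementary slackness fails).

Gradient of f: grad f(x) = Q x + c = (3, -2)
Constraint values g_i(x) = a_i^T x - b_i:
  g_1((-2, -2)) = 0
Stationarity residual: grad f(x) + sum_i lambda_i a_i = (3, -2)
  -> stationarity FAILS
Primal feasibility (all g_i <= 0): OK
Dual feasibility (all lambda_i >= 0): OK
Complementary slackness (lambda_i * g_i(x) = 0 for all i): OK

Verdict: the first failing condition is stationarity -> stat.

stat


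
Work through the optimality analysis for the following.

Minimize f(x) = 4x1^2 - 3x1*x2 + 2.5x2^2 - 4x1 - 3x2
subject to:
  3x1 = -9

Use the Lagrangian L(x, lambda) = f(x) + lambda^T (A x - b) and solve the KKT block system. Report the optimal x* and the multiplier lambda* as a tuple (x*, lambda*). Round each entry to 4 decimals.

Form the Lagrangian:
  L(x, lambda) = (1/2) x^T Q x + c^T x + lambda^T (A x - b)
Stationarity (grad_x L = 0): Q x + c + A^T lambda = 0.
Primal feasibility: A x = b.

This gives the KKT block system:
  [ Q   A^T ] [ x     ]   [-c ]
  [ A    0  ] [ lambda ] = [ b ]

Solving the linear system:
  x*      = (-3, -1.2)
  lambda* = (8.1333)
  f(x*)   = 44.4

x* = (-3, -1.2), lambda* = (8.1333)


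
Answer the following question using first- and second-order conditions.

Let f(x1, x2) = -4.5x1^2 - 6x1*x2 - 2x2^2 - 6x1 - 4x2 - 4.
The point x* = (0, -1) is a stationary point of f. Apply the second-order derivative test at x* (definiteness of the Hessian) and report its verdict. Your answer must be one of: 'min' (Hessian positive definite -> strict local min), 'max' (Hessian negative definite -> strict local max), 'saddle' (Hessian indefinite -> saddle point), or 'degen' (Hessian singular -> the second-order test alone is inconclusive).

Compute the Hessian H = grad^2 f:
  H = [[-9, -6], [-6, -4]]
Verify stationarity: grad f(x*) = H x* + g = (0, 0).
Eigenvalues of H: -13, 0.
H has a zero eigenvalue (singular; negative semidefinite but not definite), so H is neither positive definite, negative definite, nor indefinite. The second-order test alone is inconclusive -> degen.
(Indeed, f is constant along the null direction of H through x*, so x* is not a strict local extremum.)

degen


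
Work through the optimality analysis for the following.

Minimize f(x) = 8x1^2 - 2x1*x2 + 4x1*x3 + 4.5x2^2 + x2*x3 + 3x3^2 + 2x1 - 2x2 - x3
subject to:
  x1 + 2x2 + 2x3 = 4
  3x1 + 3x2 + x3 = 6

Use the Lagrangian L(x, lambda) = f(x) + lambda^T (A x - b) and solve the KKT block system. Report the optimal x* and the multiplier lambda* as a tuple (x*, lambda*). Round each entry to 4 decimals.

Form the Lagrangian:
  L(x, lambda) = (1/2) x^T Q x + c^T x + lambda^T (A x - b)
Stationarity (grad_x L = 0): Q x + c + A^T lambda = 0.
Primal feasibility: A x = b.

This gives the KKT block system:
  [ Q   A^T ] [ x     ]   [-c ]
  [ A    0  ] [ lambda ] = [ b ]

Solving the linear system:
  x*      = (0.4993, 1.3759, 0.3744)
  lambda* = (-1.025, -2.5698)
  f(x*)   = 8.6953

x* = (0.4993, 1.3759, 0.3744), lambda* = (-1.025, -2.5698)


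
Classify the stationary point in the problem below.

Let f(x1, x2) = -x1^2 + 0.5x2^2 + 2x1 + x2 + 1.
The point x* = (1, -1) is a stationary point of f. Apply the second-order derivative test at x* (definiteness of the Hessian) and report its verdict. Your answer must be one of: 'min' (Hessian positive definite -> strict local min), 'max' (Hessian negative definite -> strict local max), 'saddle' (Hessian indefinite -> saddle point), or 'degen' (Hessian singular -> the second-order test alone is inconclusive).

Compute the Hessian H = grad^2 f:
  H = [[-2, 0], [0, 1]]
Verify stationarity: grad f(x*) = H x* + g = (0, 0).
Eigenvalues of H: -2, 1.
Eigenvalues have mixed signs, so H is indefinite -> x* is a saddle point.

saddle


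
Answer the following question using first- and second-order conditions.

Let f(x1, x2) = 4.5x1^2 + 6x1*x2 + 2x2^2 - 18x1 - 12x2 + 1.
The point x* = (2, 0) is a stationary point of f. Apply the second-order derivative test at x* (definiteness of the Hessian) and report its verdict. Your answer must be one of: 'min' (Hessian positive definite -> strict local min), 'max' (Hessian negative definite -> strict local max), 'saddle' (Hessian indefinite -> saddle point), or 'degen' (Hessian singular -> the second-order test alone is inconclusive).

Compute the Hessian H = grad^2 f:
  H = [[9, 6], [6, 4]]
Verify stationarity: grad f(x*) = H x* + g = (0, 0).
Eigenvalues of H: 0, 13.
H has a zero eigenvalue (singular; positive semidefinite but not definite), so H is neither positive definite, negative definite, nor indefinite. The second-order test alone is inconclusive -> degen.
(Indeed, f is constant along the null direction of H through x*, so x* is not a strict local extremum.)

degen


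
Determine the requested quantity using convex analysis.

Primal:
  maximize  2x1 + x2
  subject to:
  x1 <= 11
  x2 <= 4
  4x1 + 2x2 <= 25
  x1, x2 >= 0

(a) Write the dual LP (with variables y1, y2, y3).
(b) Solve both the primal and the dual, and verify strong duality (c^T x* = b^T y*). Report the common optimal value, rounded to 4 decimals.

The standard primal-dual pair for 'max c^T x s.t. A x <= b, x >= 0' is:
  Dual:  min b^T y  s.t.  A^T y >= c,  y >= 0.

So the dual LP is:
  minimize  11y1 + 4y2 + 25y3
  subject to:
    y1 + 4y3 >= 2
    y2 + 2y3 >= 1
    y1, y2, y3 >= 0

Solving the primal: x* = (6.25, 0).
  primal value c^T x* = 12.5.
Solving the dual: y* = (0, 0, 0.5).
  dual value b^T y* = 12.5.
Strong duality: c^T x* = b^T y*. Confirmed.

12.5


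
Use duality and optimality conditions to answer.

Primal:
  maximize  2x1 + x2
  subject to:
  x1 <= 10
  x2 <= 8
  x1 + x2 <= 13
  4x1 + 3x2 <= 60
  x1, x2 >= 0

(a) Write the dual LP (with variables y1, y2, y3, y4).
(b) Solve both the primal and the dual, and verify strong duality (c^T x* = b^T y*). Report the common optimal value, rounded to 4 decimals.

The standard primal-dual pair for 'max c^T x s.t. A x <= b, x >= 0' is:
  Dual:  min b^T y  s.t.  A^T y >= c,  y >= 0.

So the dual LP is:
  minimize  10y1 + 8y2 + 13y3 + 60y4
  subject to:
    y1 + y3 + 4y4 >= 2
    y2 + y3 + 3y4 >= 1
    y1, y2, y3, y4 >= 0

Solving the primal: x* = (10, 3).
  primal value c^T x* = 23.
Solving the dual: y* = (1, 0, 1, 0).
  dual value b^T y* = 23.
Strong duality: c^T x* = b^T y*. Confirmed.

23


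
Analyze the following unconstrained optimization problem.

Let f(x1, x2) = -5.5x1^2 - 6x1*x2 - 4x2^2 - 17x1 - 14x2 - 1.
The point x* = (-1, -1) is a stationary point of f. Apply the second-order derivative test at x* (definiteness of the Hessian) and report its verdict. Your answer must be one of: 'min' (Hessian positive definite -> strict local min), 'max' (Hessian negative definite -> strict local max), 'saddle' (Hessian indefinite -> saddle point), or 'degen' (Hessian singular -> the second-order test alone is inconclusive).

Compute the Hessian H = grad^2 f:
  H = [[-11, -6], [-6, -8]]
Verify stationarity: grad f(x*) = H x* + g = (0, 0).
Eigenvalues of H: -15.6847, -3.3153.
Both eigenvalues < 0, so H is negative definite -> x* is a strict local max.

max


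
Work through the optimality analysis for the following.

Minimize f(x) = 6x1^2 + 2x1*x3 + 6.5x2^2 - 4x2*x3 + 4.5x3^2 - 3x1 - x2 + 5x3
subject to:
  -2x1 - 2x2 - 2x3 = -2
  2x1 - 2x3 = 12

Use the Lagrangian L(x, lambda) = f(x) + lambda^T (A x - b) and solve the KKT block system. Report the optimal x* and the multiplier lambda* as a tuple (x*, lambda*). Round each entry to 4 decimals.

Form the Lagrangian:
  L(x, lambda) = (1/2) x^T Q x + c^T x + lambda^T (A x - b)
Stationarity (grad_x L = 0): Q x + c + A^T lambda = 0.
Primal feasibility: A x = b.

This gives the KKT block system:
  [ Q   A^T ] [ x     ]   [-c ]
  [ A    0  ] [ lambda ] = [ b ]

Solving the linear system:
  x*      = (3.4409, 0.1183, -2.5591)
  lambda* = (5.3871, -11.1989)
  f(x*)   = 60.9624

x* = (3.4409, 0.1183, -2.5591), lambda* = (5.3871, -11.1989)


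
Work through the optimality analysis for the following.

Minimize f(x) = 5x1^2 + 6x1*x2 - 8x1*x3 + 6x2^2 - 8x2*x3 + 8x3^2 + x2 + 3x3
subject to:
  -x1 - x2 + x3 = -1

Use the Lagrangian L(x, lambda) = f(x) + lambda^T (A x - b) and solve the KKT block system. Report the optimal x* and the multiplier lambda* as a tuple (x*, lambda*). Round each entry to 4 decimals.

Form the Lagrangian:
  L(x, lambda) = (1/2) x^T Q x + c^T x + lambda^T (A x - b)
Stationarity (grad_x L = 0): Q x + c + A^T lambda = 0.
Primal feasibility: A x = b.

This gives the KKT block system:
  [ Q   A^T ] [ x     ]   [-c ]
  [ A    0  ] [ lambda ] = [ b ]

Solving the linear system:
  x*      = (0.4286, 0.119, -0.4524)
  lambda* = (8.619)
  f(x*)   = 3.6905

x* = (0.4286, 0.119, -0.4524), lambda* = (8.619)


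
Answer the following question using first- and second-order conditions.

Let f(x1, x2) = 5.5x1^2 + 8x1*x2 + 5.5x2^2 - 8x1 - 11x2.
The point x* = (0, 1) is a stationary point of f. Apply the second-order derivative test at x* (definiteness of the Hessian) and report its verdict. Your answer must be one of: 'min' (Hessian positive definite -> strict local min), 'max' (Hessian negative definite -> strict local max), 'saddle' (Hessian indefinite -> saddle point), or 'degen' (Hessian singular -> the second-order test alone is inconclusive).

Compute the Hessian H = grad^2 f:
  H = [[11, 8], [8, 11]]
Verify stationarity: grad f(x*) = H x* + g = (0, 0).
Eigenvalues of H: 3, 19.
Both eigenvalues > 0, so H is positive definite -> x* is a strict local min.

min


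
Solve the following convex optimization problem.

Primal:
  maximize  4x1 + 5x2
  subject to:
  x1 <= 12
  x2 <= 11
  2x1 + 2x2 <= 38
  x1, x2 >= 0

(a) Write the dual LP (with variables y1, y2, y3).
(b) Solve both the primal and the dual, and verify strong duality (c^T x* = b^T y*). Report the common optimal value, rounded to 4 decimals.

The standard primal-dual pair for 'max c^T x s.t. A x <= b, x >= 0' is:
  Dual:  min b^T y  s.t.  A^T y >= c,  y >= 0.

So the dual LP is:
  minimize  12y1 + 11y2 + 38y3
  subject to:
    y1 + 2y3 >= 4
    y2 + 2y3 >= 5
    y1, y2, y3 >= 0

Solving the primal: x* = (8, 11).
  primal value c^T x* = 87.
Solving the dual: y* = (0, 1, 2).
  dual value b^T y* = 87.
Strong duality: c^T x* = b^T y*. Confirmed.

87


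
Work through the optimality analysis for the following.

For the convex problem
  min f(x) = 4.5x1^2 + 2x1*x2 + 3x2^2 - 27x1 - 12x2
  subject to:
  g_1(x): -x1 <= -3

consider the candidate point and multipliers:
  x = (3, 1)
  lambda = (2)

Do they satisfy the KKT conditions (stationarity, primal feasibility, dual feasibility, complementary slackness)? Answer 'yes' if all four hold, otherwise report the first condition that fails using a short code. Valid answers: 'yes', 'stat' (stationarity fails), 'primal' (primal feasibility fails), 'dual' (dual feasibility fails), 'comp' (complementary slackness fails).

Gradient of f: grad f(x) = Q x + c = (2, 0)
Constraint values g_i(x) = a_i^T x - b_i:
  g_1((3, 1)) = 0
Stationarity residual: grad f(x) + sum_i lambda_i a_i = (0, 0)
  -> stationarity OK
Primal feasibility (all g_i <= 0): OK
Dual feasibility (all lambda_i >= 0): OK
Complementary slackness (lambda_i * g_i(x) = 0 for all i): OK

Verdict: yes, KKT holds.

yes


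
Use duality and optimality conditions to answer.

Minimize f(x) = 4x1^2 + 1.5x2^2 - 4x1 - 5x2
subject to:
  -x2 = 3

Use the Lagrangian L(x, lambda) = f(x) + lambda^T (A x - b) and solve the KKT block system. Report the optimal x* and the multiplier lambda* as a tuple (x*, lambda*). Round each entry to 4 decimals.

Form the Lagrangian:
  L(x, lambda) = (1/2) x^T Q x + c^T x + lambda^T (A x - b)
Stationarity (grad_x L = 0): Q x + c + A^T lambda = 0.
Primal feasibility: A x = b.

This gives the KKT block system:
  [ Q   A^T ] [ x     ]   [-c ]
  [ A    0  ] [ lambda ] = [ b ]

Solving the linear system:
  x*      = (0.5, -3)
  lambda* = (-14)
  f(x*)   = 27.5

x* = (0.5, -3), lambda* = (-14)


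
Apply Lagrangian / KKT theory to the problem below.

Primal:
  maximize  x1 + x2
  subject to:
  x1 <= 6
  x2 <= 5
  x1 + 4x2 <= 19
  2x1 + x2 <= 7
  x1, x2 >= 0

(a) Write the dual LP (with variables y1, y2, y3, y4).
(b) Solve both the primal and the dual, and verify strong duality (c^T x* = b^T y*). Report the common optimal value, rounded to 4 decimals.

The standard primal-dual pair for 'max c^T x s.t. A x <= b, x >= 0' is:
  Dual:  min b^T y  s.t.  A^T y >= c,  y >= 0.

So the dual LP is:
  minimize  6y1 + 5y2 + 19y3 + 7y4
  subject to:
    y1 + y3 + 2y4 >= 1
    y2 + 4y3 + y4 >= 1
    y1, y2, y3, y4 >= 0

Solving the primal: x* = (1.2857, 4.4286).
  primal value c^T x* = 5.7143.
Solving the dual: y* = (0, 0, 0.1429, 0.4286).
  dual value b^T y* = 5.7143.
Strong duality: c^T x* = b^T y*. Confirmed.

5.7143


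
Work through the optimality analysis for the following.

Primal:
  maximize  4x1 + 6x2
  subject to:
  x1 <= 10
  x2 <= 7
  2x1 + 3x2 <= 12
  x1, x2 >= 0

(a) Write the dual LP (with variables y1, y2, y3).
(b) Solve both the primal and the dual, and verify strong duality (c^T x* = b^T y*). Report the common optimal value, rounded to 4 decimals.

The standard primal-dual pair for 'max c^T x s.t. A x <= b, x >= 0' is:
  Dual:  min b^T y  s.t.  A^T y >= c,  y >= 0.

So the dual LP is:
  minimize  10y1 + 7y2 + 12y3
  subject to:
    y1 + 2y3 >= 4
    y2 + 3y3 >= 6
    y1, y2, y3 >= 0

Solving the primal: x* = (6, 0).
  primal value c^T x* = 24.
Solving the dual: y* = (0, 0, 2).
  dual value b^T y* = 24.
Strong duality: c^T x* = b^T y*. Confirmed.

24


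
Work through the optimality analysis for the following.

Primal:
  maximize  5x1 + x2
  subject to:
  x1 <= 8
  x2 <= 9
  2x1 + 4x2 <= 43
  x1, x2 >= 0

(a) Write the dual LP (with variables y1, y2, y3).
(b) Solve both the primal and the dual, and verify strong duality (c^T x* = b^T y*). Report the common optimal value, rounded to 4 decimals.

The standard primal-dual pair for 'max c^T x s.t. A x <= b, x >= 0' is:
  Dual:  min b^T y  s.t.  A^T y >= c,  y >= 0.

So the dual LP is:
  minimize  8y1 + 9y2 + 43y3
  subject to:
    y1 + 2y3 >= 5
    y2 + 4y3 >= 1
    y1, y2, y3 >= 0

Solving the primal: x* = (8, 6.75).
  primal value c^T x* = 46.75.
Solving the dual: y* = (4.5, 0, 0.25).
  dual value b^T y* = 46.75.
Strong duality: c^T x* = b^T y*. Confirmed.

46.75


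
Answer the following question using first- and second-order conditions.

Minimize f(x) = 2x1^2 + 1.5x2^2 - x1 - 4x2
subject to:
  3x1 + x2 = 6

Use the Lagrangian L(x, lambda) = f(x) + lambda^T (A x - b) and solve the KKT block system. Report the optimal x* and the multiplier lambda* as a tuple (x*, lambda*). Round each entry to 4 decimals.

Form the Lagrangian:
  L(x, lambda) = (1/2) x^T Q x + c^T x + lambda^T (A x - b)
Stationarity (grad_x L = 0): Q x + c + A^T lambda = 0.
Primal feasibility: A x = b.

This gives the KKT block system:
  [ Q   A^T ] [ x     ]   [-c ]
  [ A    0  ] [ lambda ] = [ b ]

Solving the linear system:
  x*      = (1.3871, 1.8387)
  lambda* = (-1.5161)
  f(x*)   = 0.1774

x* = (1.3871, 1.8387), lambda* = (-1.5161)


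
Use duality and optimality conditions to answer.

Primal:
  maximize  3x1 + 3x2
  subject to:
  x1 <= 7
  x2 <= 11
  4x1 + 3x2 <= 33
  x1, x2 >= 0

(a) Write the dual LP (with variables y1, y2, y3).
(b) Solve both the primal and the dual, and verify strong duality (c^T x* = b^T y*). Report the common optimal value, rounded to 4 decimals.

The standard primal-dual pair for 'max c^T x s.t. A x <= b, x >= 0' is:
  Dual:  min b^T y  s.t.  A^T y >= c,  y >= 0.

So the dual LP is:
  minimize  7y1 + 11y2 + 33y3
  subject to:
    y1 + 4y3 >= 3
    y2 + 3y3 >= 3
    y1, y2, y3 >= 0

Solving the primal: x* = (0, 11).
  primal value c^T x* = 33.
Solving the dual: y* = (0, 0, 1).
  dual value b^T y* = 33.
Strong duality: c^T x* = b^T y*. Confirmed.

33


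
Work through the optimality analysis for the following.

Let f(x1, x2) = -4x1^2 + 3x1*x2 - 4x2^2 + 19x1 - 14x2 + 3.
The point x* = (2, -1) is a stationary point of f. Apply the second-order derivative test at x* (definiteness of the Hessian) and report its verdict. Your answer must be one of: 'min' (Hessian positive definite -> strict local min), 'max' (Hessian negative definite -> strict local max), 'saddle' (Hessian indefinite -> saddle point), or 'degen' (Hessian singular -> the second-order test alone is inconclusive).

Compute the Hessian H = grad^2 f:
  H = [[-8, 3], [3, -8]]
Verify stationarity: grad f(x*) = H x* + g = (0, 0).
Eigenvalues of H: -11, -5.
Both eigenvalues < 0, so H is negative definite -> x* is a strict local max.

max


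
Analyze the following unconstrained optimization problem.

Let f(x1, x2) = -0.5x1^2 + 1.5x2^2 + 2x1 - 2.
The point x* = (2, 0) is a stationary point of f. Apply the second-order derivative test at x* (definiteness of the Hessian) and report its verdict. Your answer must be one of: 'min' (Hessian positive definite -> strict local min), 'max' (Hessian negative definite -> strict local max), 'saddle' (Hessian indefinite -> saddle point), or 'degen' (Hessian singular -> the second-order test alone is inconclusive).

Compute the Hessian H = grad^2 f:
  H = [[-1, 0], [0, 3]]
Verify stationarity: grad f(x*) = H x* + g = (0, 0).
Eigenvalues of H: -1, 3.
Eigenvalues have mixed signs, so H is indefinite -> x* is a saddle point.

saddle


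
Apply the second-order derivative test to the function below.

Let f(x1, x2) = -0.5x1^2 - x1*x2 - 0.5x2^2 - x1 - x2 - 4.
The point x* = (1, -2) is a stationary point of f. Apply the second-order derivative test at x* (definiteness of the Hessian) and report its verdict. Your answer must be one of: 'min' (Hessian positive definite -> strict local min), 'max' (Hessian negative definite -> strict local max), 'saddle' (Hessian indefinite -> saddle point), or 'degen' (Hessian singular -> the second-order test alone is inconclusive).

Compute the Hessian H = grad^2 f:
  H = [[-1, -1], [-1, -1]]
Verify stationarity: grad f(x*) = H x* + g = (0, 0).
Eigenvalues of H: -2, 0.
H has a zero eigenvalue (singular; negative semidefinite but not definite), so H is neither positive definite, negative definite, nor indefinite. The second-order test alone is inconclusive -> degen.
(Indeed, f is constant along the null direction of H through x*, so x* is not a strict local extremum.)

degen


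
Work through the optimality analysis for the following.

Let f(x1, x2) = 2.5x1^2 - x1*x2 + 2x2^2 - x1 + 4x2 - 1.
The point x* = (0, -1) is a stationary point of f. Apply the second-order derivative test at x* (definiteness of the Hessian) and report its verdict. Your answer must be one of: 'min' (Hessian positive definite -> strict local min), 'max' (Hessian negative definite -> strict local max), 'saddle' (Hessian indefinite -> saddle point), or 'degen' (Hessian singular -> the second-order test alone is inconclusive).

Compute the Hessian H = grad^2 f:
  H = [[5, -1], [-1, 4]]
Verify stationarity: grad f(x*) = H x* + g = (0, 0).
Eigenvalues of H: 3.382, 5.618.
Both eigenvalues > 0, so H is positive definite -> x* is a strict local min.

min


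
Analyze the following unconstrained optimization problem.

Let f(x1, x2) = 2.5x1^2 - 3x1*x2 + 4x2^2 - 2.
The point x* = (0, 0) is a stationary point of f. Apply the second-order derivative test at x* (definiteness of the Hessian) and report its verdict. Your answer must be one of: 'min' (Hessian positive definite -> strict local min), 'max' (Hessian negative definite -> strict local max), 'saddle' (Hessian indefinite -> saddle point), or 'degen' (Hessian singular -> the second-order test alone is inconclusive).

Compute the Hessian H = grad^2 f:
  H = [[5, -3], [-3, 8]]
Verify stationarity: grad f(x*) = H x* + g = (0, 0).
Eigenvalues of H: 3.1459, 9.8541.
Both eigenvalues > 0, so H is positive definite -> x* is a strict local min.

min
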